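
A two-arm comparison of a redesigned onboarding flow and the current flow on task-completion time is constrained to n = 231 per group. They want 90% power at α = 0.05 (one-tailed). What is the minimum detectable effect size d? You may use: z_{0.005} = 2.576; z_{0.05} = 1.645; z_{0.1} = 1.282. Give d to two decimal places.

For two independent groups of n = 231 each: d_min = (z_{α} + z_β)·√(2/n).
z-sum = 1.645 + 1.282 = 2.927.
d_min = 2.927 × √(2/231) = 2.927 × 0.0930 = 0.272.

d_min ≈ 0.27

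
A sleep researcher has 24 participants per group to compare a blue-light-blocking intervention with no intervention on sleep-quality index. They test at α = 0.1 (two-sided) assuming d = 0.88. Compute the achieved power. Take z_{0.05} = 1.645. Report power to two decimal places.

power ≈ 0.92

For two equal groups, power = Φ(d·√(n/2) − z_{α/2}).
d·√(n/2) = 0.88 × √(24/2) = 0.88 × 3.464 = 3.048.
z_β = 3.048 − 1.645 = 1.403.
Power = Φ(1.403) = 0.920.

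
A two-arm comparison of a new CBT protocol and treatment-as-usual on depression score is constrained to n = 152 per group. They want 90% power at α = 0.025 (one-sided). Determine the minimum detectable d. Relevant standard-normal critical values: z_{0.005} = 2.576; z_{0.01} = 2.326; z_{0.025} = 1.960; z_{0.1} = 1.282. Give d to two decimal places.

d_min ≈ 0.37

For two independent groups of n = 152 each: d_min = (z_{α} + z_β)·√(2/n).
z-sum = 1.960 + 1.282 = 3.242.
d_min = 3.242 × √(2/152) = 3.242 × 0.1147 = 0.372.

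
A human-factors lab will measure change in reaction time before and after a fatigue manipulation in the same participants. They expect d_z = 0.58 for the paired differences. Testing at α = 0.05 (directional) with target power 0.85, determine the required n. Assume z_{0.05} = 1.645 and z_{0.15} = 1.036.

n = 22 pairs

For a paired (one-sample on differences) test: n = ((z_{α} + z_β) / d)².
z_{α} + z_β = 1.645 + 1.036 = 2.681.
n = (2.681 / 0.58)² = 4.622² = 21.37.
Round up.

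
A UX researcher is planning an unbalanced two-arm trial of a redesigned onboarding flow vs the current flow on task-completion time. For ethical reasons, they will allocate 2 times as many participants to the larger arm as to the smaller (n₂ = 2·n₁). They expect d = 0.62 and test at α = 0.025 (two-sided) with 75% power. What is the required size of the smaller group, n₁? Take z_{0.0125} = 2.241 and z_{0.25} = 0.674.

With allocation ratio k = n₂/n₁ = 2, Var(x̄₁−x̄₂) = σ²(1/n₁ + 1/(k·n₁)) = σ²·(k+1)/(k·n₁).
So n₁ = (1 + 1/k)·((z_{α/2} + z_β)/d)² = 1.500 × (2.915/0.62)².
n₁ = 1.500 × 22.11 = 33.2.
Round up: n₁ = 34, giving n₂ = 2 × 34 = 68.

n₁ = 34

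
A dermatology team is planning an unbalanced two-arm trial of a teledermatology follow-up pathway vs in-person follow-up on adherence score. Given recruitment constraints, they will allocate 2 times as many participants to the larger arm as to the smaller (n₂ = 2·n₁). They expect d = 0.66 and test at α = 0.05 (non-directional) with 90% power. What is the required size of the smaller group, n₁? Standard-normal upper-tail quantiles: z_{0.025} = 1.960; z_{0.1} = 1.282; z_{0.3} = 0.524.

With allocation ratio k = n₂/n₁ = 2, Var(x̄₁−x̄₂) = σ²(1/n₁ + 1/(k·n₁)) = σ²·(k+1)/(k·n₁).
So n₁ = (1 + 1/k)·((z_{α/2} + z_β)/d)² = 1.500 × (3.242/0.66)².
n₁ = 1.500 × 24.13 = 36.2.
Round up: n₁ = 37, giving n₂ = 2 × 37 = 74.

n₁ = 37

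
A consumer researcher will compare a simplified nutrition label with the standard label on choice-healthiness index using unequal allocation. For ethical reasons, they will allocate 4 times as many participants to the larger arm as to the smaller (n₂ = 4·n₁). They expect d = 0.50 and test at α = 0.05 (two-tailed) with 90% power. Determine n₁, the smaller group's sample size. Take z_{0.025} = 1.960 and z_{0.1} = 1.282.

n₁ = 53

With allocation ratio k = n₂/n₁ = 4, Var(x̄₁−x̄₂) = σ²(1/n₁ + 1/(k·n₁)) = σ²·(k+1)/(k·n₁).
So n₁ = (1 + 1/k)·((z_{α/2} + z_β)/d)² = 1.250 × (3.242/0.50)².
n₁ = 1.250 × 42.04 = 52.6.
Round up: n₁ = 53, giving n₂ = 4 × 53 = 212.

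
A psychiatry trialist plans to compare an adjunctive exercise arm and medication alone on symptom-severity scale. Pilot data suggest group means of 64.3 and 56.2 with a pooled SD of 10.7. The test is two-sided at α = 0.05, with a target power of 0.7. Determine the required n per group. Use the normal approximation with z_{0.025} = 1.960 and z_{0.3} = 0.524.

Cohen's d = |M₁ − M₂| / SD_pooled = |64.3 − 56.2| / 10.7 = 8.1 / 10.7 = 0.757.
For two independent groups with equal n: n = 2·((z_{α/2} + z_β) / d)².
z_{α/2} + z_β = 1.960 + 0.524 = 2.484.
n = 2 × (2.484 / 0.757)² = 2 × 3.281² = 2 × 10.77 = 21.5.
Round up to the next whole participant.

n = 22 per group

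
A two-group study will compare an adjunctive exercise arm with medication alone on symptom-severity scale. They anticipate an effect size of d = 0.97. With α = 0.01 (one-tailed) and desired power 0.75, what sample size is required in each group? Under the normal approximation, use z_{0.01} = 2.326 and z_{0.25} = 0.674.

For two independent groups with equal n: n = 2·((z_{α} + z_β) / d)².
z_{α} + z_β = 2.326 + 0.674 = 3.000.
n = 2 × (3.000 / 0.97)² = 2 × 3.093² = 2 × 9.57 = 19.1.
Round up to the next whole participant.

n = 20 per group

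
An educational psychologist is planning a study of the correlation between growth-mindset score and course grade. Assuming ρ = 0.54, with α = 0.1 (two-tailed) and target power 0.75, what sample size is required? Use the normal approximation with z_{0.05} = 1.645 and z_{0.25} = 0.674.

n = 18

Fisher's z: C = ½·ln((1+r)/(1−r)) = ½·ln(3.3478) = 0.6042.
n = ((z_{α/2} + z_β)/C)² + 3.
(1.645 + 0.674) / 0.6042 = 2.319 / 0.6042 = 3.838.
n = 3.838² + 3 = 14.73 + 3 = 17.7.
Round up.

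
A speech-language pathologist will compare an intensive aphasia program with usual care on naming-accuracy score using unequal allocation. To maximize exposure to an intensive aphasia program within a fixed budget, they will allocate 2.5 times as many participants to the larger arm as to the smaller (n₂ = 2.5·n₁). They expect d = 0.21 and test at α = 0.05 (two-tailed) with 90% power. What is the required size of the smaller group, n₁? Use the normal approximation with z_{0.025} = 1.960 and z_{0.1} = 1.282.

With allocation ratio k = n₂/n₁ = 2.5, Var(x̄₁−x̄₂) = σ²(1/n₁ + 1/(k·n₁)) = σ²·(k+1)/(k·n₁).
So n₁ = (1 + 1/k)·((z_{α/2} + z_β)/d)² = 1.400 × (3.242/0.21)².
n₁ = 1.400 × 238.33 = 333.7.
Round up: n₁ = 334, giving n₂ = 2.5 × 334 = 835.

n₁ = 334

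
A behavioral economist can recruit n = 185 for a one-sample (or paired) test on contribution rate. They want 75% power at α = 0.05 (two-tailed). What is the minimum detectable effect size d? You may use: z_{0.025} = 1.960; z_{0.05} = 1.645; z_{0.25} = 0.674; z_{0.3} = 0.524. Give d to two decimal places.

d_min ≈ 0.19

For a single sample (or paired design) of n = 185: d_min = (z_{α/2} + z_β)/√n.
z-sum = 1.960 + 0.674 = 2.634.
d_min = 2.634 / √185 = 2.634 / 13.601 = 0.194.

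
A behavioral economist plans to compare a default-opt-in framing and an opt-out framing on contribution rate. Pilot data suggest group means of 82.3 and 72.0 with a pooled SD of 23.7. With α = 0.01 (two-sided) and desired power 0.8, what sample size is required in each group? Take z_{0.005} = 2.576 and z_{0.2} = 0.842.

n = 124 per group

Cohen's d = |M₁ − M₂| / SD_pooled = |82.3 − 72.0| / 23.7 = 10.3 / 23.7 = 0.435.
For two independent groups with equal n: n = 2·((z_{α/2} + z_β) / d)².
z_{α/2} + z_β = 2.576 + 0.842 = 3.418.
n = 2 × (3.418 / 0.435)² = 2 × 7.857² = 2 × 61.74 = 123.5.
Round up to the next whole participant.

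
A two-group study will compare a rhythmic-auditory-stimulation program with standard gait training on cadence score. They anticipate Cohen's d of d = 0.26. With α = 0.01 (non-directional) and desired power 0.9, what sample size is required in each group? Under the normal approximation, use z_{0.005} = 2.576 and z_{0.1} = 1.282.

n = 441 per group

For two independent groups with equal n: n = 2·((z_{α/2} + z_β) / d)².
z_{α/2} + z_β = 2.576 + 1.282 = 3.858.
n = 2 × (3.858 / 0.26)² = 2 × 14.838² = 2 × 220.18 = 440.4.
Round up to the next whole participant.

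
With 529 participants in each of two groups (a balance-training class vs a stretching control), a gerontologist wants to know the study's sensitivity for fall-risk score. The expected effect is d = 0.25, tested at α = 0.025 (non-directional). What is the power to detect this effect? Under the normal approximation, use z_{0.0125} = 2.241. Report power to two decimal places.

power ≈ 0.97

For two equal groups, power = Φ(d·√(n/2) − z_{α/2}).
d·√(n/2) = 0.25 × √(529/2) = 0.25 × 16.263 = 4.066.
z_β = 4.066 − 2.241 = 1.825.
Power = Φ(1.825) = 0.966.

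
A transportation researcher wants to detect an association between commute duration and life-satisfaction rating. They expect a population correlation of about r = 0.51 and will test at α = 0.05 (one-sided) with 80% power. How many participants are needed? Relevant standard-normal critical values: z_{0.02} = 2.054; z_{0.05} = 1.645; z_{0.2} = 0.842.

Fisher's z: C = ½·ln((1+r)/(1−r)) = ½·ln(3.0816) = 0.5627.
n = ((z_{α} + z_β)/C)² + 3.
(1.645 + 0.842) / 0.5627 = 2.487 / 0.5627 = 4.420.
n = 4.420² + 3 = 19.53 + 3 = 22.5.
Round up.

n = 23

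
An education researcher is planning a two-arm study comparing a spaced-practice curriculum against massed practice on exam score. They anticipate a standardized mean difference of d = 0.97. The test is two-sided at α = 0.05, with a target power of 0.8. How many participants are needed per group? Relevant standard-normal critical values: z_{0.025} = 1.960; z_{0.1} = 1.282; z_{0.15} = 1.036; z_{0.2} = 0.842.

n = 17 per group

For two independent groups with equal n: n = 2·((z_{α/2} + z_β) / d)².
z_{α/2} + z_β = 1.960 + 0.842 = 2.802.
n = 2 × (2.802 / 0.97)² = 2 × 2.889² = 2 × 8.34 = 16.7.
Round up to the next whole participant.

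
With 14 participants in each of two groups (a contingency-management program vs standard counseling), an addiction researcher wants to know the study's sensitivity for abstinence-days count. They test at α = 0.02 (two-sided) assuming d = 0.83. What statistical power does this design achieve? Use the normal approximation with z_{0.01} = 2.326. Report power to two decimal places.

power ≈ 0.45

For two equal groups, power = Φ(d·√(n/2) − z_{α/2}).
d·√(n/2) = 0.83 × √(14/2) = 0.83 × 2.646 = 2.196.
z_β = 2.196 − 2.326 = -0.130.
Power = Φ(-0.130) = 0.448.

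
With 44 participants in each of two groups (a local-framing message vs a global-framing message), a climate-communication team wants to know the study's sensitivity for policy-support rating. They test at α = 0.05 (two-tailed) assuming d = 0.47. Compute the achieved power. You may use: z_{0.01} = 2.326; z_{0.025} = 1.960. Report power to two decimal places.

For two equal groups, power = Φ(d·√(n/2) − z_{α/2}).
d·√(n/2) = 0.47 × √(44/2) = 0.47 × 4.690 = 2.204.
z_β = 2.204 − 1.960 = 0.244.
Power = Φ(0.244) = 0.597.

power ≈ 0.60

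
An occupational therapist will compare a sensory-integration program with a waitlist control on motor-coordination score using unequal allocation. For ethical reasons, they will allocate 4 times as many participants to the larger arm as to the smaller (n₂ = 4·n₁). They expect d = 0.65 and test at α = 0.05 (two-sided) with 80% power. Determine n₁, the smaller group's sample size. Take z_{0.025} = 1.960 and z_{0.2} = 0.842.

n₁ = 24

With allocation ratio k = n₂/n₁ = 4, Var(x̄₁−x̄₂) = σ²(1/n₁ + 1/(k·n₁)) = σ²·(k+1)/(k·n₁).
So n₁ = (1 + 1/k)·((z_{α/2} + z_β)/d)² = 1.250 × (2.802/0.65)².
n₁ = 1.250 × 18.58 = 23.2.
Round up: n₁ = 24, giving n₂ = 4 × 24 = 96.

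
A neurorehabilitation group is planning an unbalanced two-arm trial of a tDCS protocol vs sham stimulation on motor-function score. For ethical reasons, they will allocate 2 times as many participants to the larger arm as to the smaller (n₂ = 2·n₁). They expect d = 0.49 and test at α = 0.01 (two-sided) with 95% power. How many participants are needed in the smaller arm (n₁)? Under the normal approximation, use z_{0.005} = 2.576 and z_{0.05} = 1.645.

n₁ = 112

With allocation ratio k = n₂/n₁ = 2, Var(x̄₁−x̄₂) = σ²(1/n₁ + 1/(k·n₁)) = σ²·(k+1)/(k·n₁).
So n₁ = (1 + 1/k)·((z_{α/2} + z_β)/d)² = 1.500 × (4.221/0.49)².
n₁ = 1.500 × 74.21 = 111.3.
Round up: n₁ = 112, giving n₂ = 2 × 112 = 224.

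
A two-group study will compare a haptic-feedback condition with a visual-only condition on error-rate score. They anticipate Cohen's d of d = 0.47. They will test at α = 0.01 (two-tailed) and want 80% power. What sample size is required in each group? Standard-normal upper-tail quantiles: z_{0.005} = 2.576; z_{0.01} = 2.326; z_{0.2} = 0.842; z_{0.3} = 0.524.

n = 106 per group

For two independent groups with equal n: n = 2·((z_{α/2} + z_β) / d)².
z_{α/2} + z_β = 2.576 + 0.842 = 3.418.
n = 2 × (3.418 / 0.47)² = 2 × 7.272² = 2 × 52.89 = 105.8.
Round up to the next whole participant.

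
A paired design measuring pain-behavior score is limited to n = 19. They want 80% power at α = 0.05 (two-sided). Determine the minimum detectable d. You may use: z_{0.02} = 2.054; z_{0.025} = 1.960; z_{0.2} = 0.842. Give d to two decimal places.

d_min ≈ 0.64

For a single sample (or paired design) of n = 19: d_min = (z_{α/2} + z_β)/√n.
z-sum = 1.960 + 0.842 = 2.802.
d_min = 2.802 / √19 = 2.802 / 4.359 = 0.643.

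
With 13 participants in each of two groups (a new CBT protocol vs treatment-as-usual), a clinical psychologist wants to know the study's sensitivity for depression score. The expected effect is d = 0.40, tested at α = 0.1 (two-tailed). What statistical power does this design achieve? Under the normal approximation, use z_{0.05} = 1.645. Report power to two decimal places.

For two equal groups, power = Φ(d·√(n/2) − z_{α/2}).
d·√(n/2) = 0.40 × √(13/2) = 0.40 × 2.550 = 1.020.
z_β = 1.020 − 1.645 = -0.625.
Power = Φ(-0.625) = 0.266.

power ≈ 0.27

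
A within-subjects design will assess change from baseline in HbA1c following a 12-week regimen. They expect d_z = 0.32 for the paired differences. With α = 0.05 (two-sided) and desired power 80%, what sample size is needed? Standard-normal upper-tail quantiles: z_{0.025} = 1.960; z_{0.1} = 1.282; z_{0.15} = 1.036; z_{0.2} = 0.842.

For a paired (one-sample on differences) test: n = ((z_{α/2} + z_β) / d)².
z_{α/2} + z_β = 1.960 + 0.842 = 2.802.
n = (2.802 / 0.32)² = 8.756² = 76.67.
Round up.

n = 77 pairs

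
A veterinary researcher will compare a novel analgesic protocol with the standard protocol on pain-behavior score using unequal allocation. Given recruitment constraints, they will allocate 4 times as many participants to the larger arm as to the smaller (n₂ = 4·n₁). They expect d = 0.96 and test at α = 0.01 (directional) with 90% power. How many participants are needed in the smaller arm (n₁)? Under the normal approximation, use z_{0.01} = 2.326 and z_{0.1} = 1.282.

With allocation ratio k = n₂/n₁ = 4, Var(x̄₁−x̄₂) = σ²(1/n₁ + 1/(k·n₁)) = σ²·(k+1)/(k·n₁).
So n₁ = (1 + 1/k)·((z_{α} + z_β)/d)² = 1.250 × (3.608/0.96)².
n₁ = 1.250 × 14.13 = 17.7.
Round up: n₁ = 18, giving n₂ = 4 × 18 = 72.

n₁ = 18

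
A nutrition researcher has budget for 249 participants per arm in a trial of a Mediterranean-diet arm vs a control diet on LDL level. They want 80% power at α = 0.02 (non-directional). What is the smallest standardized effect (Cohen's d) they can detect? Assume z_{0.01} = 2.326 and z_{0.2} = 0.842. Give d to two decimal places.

d_min ≈ 0.28

For two independent groups of n = 249 each: d_min = (z_{α/2} + z_β)·√(2/n).
z-sum = 2.326 + 0.842 = 3.168.
d_min = 3.168 × √(2/249) = 3.168 × 0.0896 = 0.284.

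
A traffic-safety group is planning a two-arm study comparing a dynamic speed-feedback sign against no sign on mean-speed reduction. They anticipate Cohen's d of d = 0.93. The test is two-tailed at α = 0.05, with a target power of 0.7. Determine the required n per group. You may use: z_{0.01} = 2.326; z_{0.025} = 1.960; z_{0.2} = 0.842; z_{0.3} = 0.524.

For two independent groups with equal n: n = 2·((z_{α/2} + z_β) / d)².
z_{α/2} + z_β = 1.960 + 0.524 = 2.484.
n = 2 × (2.484 / 0.93)² = 2 × 2.671² = 2 × 7.13 = 14.3.
Round up to the next whole participant.

n = 15 per group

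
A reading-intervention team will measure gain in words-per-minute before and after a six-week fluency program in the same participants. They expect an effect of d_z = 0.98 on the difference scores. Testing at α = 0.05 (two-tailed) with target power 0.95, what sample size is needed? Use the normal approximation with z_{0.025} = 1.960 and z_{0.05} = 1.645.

For a paired (one-sample on differences) test: n = ((z_{α/2} + z_β) / d)².
z_{α/2} + z_β = 1.960 + 1.645 = 3.605.
n = (3.605 / 0.98)² = 3.679² = 13.53.
Round up.

n = 14 pairs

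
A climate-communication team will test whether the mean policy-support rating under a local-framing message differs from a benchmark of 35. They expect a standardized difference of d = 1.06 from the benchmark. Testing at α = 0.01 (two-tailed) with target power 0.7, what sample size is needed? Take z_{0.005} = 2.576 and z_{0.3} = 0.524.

n = 9

For a one-sample test: n = ((z_{α/2} + z_β) / d)².
z_{α/2} + z_β = 2.576 + 0.524 = 3.100.
n = (3.100 / 1.06)² = 2.925² = 8.55.
Round up.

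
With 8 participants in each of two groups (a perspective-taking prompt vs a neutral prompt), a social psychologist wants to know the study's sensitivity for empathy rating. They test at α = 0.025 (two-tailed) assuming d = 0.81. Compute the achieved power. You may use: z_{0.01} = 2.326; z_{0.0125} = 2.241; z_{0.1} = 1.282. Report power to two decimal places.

power ≈ 0.27

For two equal groups, power = Φ(d·√(n/2) − z_{α/2}).
d·√(n/2) = 0.81 × √(8/2) = 0.81 × 2.000 = 1.620.
z_β = 1.620 − 2.241 = -0.621.
Power = Φ(-0.621) = 0.267.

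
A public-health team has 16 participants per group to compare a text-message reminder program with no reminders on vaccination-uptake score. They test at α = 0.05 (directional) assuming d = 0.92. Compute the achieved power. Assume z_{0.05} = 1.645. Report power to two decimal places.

power ≈ 0.83

For two equal groups, power = Φ(d·√(n/2) − z_{α}).
d·√(n/2) = 0.92 × √(16/2) = 0.92 × 2.828 = 2.602.
z_β = 2.602 − 1.645 = 0.957.
Power = Φ(0.957) = 0.831.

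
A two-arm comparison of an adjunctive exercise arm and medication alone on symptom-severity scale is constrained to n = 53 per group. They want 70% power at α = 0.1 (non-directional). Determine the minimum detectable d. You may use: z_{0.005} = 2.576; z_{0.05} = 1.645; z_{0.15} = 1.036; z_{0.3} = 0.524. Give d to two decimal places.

For two independent groups of n = 53 each: d_min = (z_{α/2} + z_β)·√(2/n).
z-sum = 1.645 + 0.524 = 2.169.
d_min = 2.169 × √(2/53) = 2.169 × 0.1943 = 0.421.

d_min ≈ 0.42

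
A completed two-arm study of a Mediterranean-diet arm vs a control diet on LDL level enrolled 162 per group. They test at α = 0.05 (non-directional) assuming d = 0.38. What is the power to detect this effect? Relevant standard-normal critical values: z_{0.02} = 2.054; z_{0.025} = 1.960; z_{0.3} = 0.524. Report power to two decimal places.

power ≈ 0.93

For two equal groups, power = Φ(d·√(n/2) − z_{α/2}).
d·√(n/2) = 0.38 × √(162/2) = 0.38 × 9.000 = 3.420.
z_β = 3.420 − 1.960 = 1.460.
Power = Φ(1.460) = 0.928.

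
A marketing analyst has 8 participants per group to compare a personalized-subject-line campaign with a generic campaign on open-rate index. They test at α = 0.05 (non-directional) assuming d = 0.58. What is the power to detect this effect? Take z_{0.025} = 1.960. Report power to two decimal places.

For two equal groups, power = Φ(d·√(n/2) − z_{α/2}).
d·√(n/2) = 0.58 × √(8/2) = 0.58 × 2.000 = 1.160.
z_β = 1.160 − 1.960 = -0.800.
Power = Φ(-0.800) = 0.212.

power ≈ 0.21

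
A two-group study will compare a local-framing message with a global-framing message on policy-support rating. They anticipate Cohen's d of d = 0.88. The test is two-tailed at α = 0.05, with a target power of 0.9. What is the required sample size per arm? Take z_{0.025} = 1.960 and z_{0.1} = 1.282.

n = 28 per group

For two independent groups with equal n: n = 2·((z_{α/2} + z_β) / d)².
z_{α/2} + z_β = 1.960 + 1.282 = 3.242.
n = 2 × (3.242 / 0.88)² = 2 × 3.684² = 2 × 13.57 = 27.1.
Round up to the next whole participant.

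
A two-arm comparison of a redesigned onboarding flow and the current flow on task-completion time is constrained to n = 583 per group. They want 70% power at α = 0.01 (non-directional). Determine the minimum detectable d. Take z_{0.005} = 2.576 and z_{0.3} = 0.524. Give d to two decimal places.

For two independent groups of n = 583 each: d_min = (z_{α/2} + z_β)·√(2/n).
z-sum = 2.576 + 0.524 = 3.100.
d_min = 3.100 × √(2/583) = 3.100 × 0.0586 = 0.182.

d_min ≈ 0.18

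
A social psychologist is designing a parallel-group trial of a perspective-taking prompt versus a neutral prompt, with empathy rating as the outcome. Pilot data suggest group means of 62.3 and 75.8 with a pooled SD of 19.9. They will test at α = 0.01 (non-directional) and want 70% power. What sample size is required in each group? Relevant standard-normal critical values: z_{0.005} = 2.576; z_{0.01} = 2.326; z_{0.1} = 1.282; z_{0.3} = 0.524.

Cohen's d = |M₁ − M₂| / SD_pooled = |62.3 − 75.8| / 19.9 = 13.5 / 19.9 = 0.678.
For two independent groups with equal n: n = 2·((z_{α/2} + z_β) / d)².
z_{α/2} + z_β = 2.576 + 0.524 = 3.100.
n = 2 × (3.100 / 0.678)² = 2 × 4.572² = 2 × 20.91 = 41.8.
Round up to the next whole participant.

n = 42 per group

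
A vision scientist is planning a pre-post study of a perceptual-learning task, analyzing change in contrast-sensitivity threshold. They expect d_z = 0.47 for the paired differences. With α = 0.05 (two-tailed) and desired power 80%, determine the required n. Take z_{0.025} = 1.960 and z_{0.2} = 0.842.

For a paired (one-sample on differences) test: n = ((z_{α/2} + z_β) / d)².
z_{α/2} + z_β = 1.960 + 0.842 = 2.802.
n = (2.802 / 0.47)² = 5.962² = 35.54.
Round up.

n = 36 pairs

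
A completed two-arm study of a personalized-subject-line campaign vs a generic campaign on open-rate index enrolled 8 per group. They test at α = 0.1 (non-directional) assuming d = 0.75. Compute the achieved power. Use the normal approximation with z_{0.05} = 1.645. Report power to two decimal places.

For two equal groups, power = Φ(d·√(n/2) − z_{α/2}).
d·√(n/2) = 0.75 × √(8/2) = 0.75 × 2.000 = 1.500.
z_β = 1.500 − 1.645 = -0.145.
Power = Φ(-0.145) = 0.442.

power ≈ 0.44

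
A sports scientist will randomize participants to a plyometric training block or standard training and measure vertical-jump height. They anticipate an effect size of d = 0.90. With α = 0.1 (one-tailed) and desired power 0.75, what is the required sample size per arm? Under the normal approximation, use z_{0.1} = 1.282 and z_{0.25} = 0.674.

n = 10 per group

For two independent groups with equal n: n = 2·((z_{α} + z_β) / d)².
z_{α} + z_β = 1.282 + 0.674 = 1.956.
n = 2 × (1.956 / 0.90)² = 2 × 2.173² = 2 × 4.72 = 9.4.
Round up to the next whole participant.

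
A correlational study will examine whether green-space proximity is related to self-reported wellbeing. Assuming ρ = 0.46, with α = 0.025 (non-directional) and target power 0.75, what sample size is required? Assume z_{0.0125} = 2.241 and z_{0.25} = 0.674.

Fisher's z: C = ½·ln((1+r)/(1−r)) = ½·ln(2.7037) = 0.4973.
n = ((z_{α/2} + z_β)/C)² + 3.
(2.241 + 0.674) / 0.4973 = 2.915 / 0.4973 = 5.862.
n = 5.862² + 3 = 34.36 + 3 = 37.4.
Round up.

n = 38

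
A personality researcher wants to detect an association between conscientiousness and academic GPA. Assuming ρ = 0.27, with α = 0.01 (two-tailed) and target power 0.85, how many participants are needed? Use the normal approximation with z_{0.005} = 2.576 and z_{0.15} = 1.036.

Fisher's z: C = ½·ln((1+r)/(1−r)) = ½·ln(1.7397) = 0.2769.
n = ((z_{α/2} + z_β)/C)² + 3.
(2.576 + 1.036) / 0.2769 = 3.612 / 0.2769 = 13.044.
n = 13.044² + 3 = 170.16 + 3 = 173.2.
Round up.

n = 174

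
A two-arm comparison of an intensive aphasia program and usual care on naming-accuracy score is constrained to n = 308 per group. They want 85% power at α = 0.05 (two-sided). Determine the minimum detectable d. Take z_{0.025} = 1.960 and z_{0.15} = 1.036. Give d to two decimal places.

d_min ≈ 0.24

For two independent groups of n = 308 each: d_min = (z_{α/2} + z_β)·√(2/n).
z-sum = 1.960 + 1.036 = 2.996.
d_min = 2.996 × √(2/308) = 2.996 × 0.0806 = 0.241.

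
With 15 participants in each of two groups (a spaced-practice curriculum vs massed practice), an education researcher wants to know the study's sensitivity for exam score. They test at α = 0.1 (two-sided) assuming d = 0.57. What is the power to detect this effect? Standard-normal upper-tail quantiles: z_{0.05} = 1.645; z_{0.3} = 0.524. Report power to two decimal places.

For two equal groups, power = Φ(d·√(n/2) − z_{α/2}).
d·√(n/2) = 0.57 × √(15/2) = 0.57 × 2.739 = 1.561.
z_β = 1.561 − 1.645 = -0.084.
Power = Φ(-0.084) = 0.467.

power ≈ 0.47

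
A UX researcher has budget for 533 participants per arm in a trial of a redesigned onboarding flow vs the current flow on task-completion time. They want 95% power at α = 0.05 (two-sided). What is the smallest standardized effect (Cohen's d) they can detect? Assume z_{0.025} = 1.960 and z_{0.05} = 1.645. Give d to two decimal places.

d_min ≈ 0.22

For two independent groups of n = 533 each: d_min = (z_{α/2} + z_β)·√(2/n).
z-sum = 1.960 + 1.645 = 3.605.
d_min = 3.605 × √(2/533) = 3.605 × 0.0613 = 0.221.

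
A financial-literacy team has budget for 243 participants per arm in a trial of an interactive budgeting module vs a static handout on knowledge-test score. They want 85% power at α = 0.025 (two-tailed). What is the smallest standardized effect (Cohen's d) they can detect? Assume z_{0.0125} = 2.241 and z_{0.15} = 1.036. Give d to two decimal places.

d_min ≈ 0.30

For two independent groups of n = 243 each: d_min = (z_{α/2} + z_β)·√(2/n).
z-sum = 2.241 + 1.036 = 3.277.
d_min = 3.277 × √(2/243) = 3.277 × 0.0907 = 0.297.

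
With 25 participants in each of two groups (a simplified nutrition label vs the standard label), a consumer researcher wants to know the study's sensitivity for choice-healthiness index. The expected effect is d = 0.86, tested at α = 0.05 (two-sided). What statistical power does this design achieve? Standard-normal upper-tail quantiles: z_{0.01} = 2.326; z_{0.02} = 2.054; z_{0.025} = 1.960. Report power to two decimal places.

For two equal groups, power = Φ(d·√(n/2) − z_{α/2}).
d·√(n/2) = 0.86 × √(25/2) = 0.86 × 3.536 = 3.041.
z_β = 3.041 − 1.960 = 1.081.
Power = Φ(1.081) = 0.860.

power ≈ 0.86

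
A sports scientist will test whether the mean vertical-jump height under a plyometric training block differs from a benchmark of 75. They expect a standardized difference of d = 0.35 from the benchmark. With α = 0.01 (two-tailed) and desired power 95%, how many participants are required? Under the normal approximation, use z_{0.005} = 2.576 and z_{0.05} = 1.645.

For a one-sample test: n = ((z_{α/2} + z_β) / d)².
z_{α/2} + z_β = 2.576 + 1.645 = 4.221.
n = (4.221 / 0.35)² = 12.060² = 145.44.
Round up.

n = 146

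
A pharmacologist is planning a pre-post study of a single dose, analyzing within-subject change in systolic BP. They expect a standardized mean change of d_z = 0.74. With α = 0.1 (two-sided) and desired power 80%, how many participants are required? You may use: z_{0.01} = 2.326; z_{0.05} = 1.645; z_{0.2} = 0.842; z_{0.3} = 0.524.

For a paired (one-sample on differences) test: n = ((z_{α/2} + z_β) / d)².
z_{α/2} + z_β = 1.645 + 0.842 = 2.487.
n = (2.487 / 0.74)² = 3.361² = 11.30.
Round up.

n = 12 pairs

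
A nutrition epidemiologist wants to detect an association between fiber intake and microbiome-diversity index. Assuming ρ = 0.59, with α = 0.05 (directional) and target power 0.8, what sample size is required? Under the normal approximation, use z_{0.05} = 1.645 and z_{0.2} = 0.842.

Fisher's z: C = ½·ln((1+r)/(1−r)) = ½·ln(3.8780) = 0.6777.
n = ((z_{α} + z_β)/C)² + 3.
(1.645 + 0.842) / 0.6777 = 2.487 / 0.6777 = 3.670.
n = 3.670² + 3 = 13.47 + 3 = 16.5.
Round up.

n = 17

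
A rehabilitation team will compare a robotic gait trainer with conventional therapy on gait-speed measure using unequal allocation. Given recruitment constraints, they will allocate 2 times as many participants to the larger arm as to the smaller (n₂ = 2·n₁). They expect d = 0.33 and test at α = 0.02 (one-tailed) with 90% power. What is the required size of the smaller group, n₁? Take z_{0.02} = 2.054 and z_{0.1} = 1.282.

n₁ = 154

With allocation ratio k = n₂/n₁ = 2, Var(x̄₁−x̄₂) = σ²(1/n₁ + 1/(k·n₁)) = σ²·(k+1)/(k·n₁).
So n₁ = (1 + 1/k)·((z_{α} + z_β)/d)² = 1.500 × (3.336/0.33)².
n₁ = 1.500 × 102.19 = 153.3.
Round up: n₁ = 154, giving n₂ = 2 × 154 = 308.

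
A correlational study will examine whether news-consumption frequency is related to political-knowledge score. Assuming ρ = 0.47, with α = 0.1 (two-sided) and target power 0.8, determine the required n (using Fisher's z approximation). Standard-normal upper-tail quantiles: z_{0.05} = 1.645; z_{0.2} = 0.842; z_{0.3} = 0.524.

n = 27

Fisher's z: C = ½·ln((1+r)/(1−r)) = ½·ln(2.7736) = 0.5101.
n = ((z_{α/2} + z_β)/C)² + 3.
(1.645 + 0.842) / 0.5101 = 2.487 / 0.5101 = 4.876.
n = 4.876² + 3 = 23.77 + 3 = 26.8.
Round up.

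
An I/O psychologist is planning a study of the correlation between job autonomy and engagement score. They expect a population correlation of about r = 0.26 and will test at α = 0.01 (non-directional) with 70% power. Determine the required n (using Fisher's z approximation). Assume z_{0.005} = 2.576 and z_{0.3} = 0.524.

n = 139

Fisher's z: C = ½·ln((1+r)/(1−r)) = ½·ln(1.7027) = 0.2661.
n = ((z_{α/2} + z_β)/C)² + 3.
(2.576 + 0.524) / 0.2661 = 3.100 / 0.2661 = 11.650.
n = 11.650² + 3 = 135.72 + 3 = 138.7.
Round up.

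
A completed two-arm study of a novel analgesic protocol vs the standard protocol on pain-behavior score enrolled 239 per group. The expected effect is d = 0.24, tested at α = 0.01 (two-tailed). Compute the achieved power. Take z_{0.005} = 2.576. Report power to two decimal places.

power ≈ 0.52

For two equal groups, power = Φ(d·√(n/2) − z_{α/2}).
d·√(n/2) = 0.24 × √(239/2) = 0.24 × 10.932 = 2.624.
z_β = 2.624 − 2.576 = 0.048.
Power = Φ(0.048) = 0.519.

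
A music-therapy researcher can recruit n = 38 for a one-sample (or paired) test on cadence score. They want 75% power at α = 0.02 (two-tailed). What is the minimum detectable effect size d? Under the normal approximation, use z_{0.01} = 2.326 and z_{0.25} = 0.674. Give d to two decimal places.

d_min ≈ 0.49

For a single sample (or paired design) of n = 38: d_min = (z_{α/2} + z_β)/√n.
z-sum = 2.326 + 0.674 = 3.000.
d_min = 3.000 / √38 = 3.000 / 6.164 = 0.487.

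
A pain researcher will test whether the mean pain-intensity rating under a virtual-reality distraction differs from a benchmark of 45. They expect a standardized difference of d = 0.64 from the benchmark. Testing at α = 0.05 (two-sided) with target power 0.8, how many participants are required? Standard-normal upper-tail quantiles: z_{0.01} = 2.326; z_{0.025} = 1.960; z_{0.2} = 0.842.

For a one-sample test: n = ((z_{α/2} + z_β) / d)².
z_{α/2} + z_β = 1.960 + 0.842 = 2.802.
n = (2.802 / 0.64)² = 4.378² = 19.17.
Round up.

n = 20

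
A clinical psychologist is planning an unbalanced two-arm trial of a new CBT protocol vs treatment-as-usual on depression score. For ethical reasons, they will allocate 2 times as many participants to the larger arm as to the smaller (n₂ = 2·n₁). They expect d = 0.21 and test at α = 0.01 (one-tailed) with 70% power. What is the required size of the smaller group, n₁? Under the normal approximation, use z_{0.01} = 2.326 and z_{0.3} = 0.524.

With allocation ratio k = n₂/n₁ = 2, Var(x̄₁−x̄₂) = σ²(1/n₁ + 1/(k·n₁)) = σ²·(k+1)/(k·n₁).
So n₁ = (1 + 1/k)·((z_{α} + z_β)/d)² = 1.500 × (2.850/0.21)².
n₁ = 1.500 × 184.18 = 276.3.
Round up: n₁ = 277, giving n₂ = 2 × 277 = 554.

n₁ = 277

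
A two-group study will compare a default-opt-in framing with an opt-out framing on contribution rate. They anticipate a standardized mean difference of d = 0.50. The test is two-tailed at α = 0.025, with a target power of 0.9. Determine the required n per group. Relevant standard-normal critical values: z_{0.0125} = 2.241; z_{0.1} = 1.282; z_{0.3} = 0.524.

n = 100 per group

For two independent groups with equal n: n = 2·((z_{α/2} + z_β) / d)².
z_{α/2} + z_β = 2.241 + 1.282 = 3.523.
n = 2 × (3.523 / 0.50)² = 2 × 7.046² = 2 × 49.65 = 99.3.
Round up to the next whole participant.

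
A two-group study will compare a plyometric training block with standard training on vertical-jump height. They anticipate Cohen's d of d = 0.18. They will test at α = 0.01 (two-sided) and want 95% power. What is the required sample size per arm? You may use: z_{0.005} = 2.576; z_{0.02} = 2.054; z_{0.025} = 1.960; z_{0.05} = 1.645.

n = 1100 per group

For two independent groups with equal n: n = 2·((z_{α/2} + z_β) / d)².
z_{α/2} + z_β = 2.576 + 1.645 = 4.221.
n = 2 × (4.221 / 0.18)² = 2 × 23.450² = 2 × 549.90 = 1099.8.
Round up to the next whole participant.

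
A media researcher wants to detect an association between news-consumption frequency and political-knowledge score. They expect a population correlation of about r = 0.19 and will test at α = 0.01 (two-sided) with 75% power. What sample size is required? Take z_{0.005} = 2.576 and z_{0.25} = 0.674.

Fisher's z: C = ½·ln((1+r)/(1−r)) = ½·ln(1.4691) = 0.1923.
n = ((z_{α/2} + z_β)/C)² + 3.
(2.576 + 0.674) / 0.1923 = 3.250 / 0.1923 = 16.901.
n = 16.901² + 3 = 285.63 + 3 = 288.6.
Round up.

n = 289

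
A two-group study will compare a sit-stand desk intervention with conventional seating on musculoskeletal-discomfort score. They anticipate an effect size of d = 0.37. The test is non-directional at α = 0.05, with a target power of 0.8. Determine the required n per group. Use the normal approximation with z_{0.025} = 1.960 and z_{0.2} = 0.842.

For two independent groups with equal n: n = 2·((z_{α/2} + z_β) / d)².
z_{α/2} + z_β = 1.960 + 0.842 = 2.802.
n = 2 × (2.802 / 0.37)² = 2 × 7.573² = 2 × 57.35 = 114.7.
Round up to the next whole participant.

n = 115 per group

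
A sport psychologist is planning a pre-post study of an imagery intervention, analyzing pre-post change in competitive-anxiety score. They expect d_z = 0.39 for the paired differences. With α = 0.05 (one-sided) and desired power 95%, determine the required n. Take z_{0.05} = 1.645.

n = 72 pairs

For a paired (one-sample on differences) test: n = ((z_{α} + z_β) / d)².
z_{α} + z_β = 1.645 + 1.645 = 3.290.
n = (3.290 / 0.39)² = 8.436² = 71.16.
Round up.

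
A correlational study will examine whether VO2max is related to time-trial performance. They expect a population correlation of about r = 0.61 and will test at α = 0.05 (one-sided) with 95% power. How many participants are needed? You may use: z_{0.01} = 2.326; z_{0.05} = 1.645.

Fisher's z: C = ½·ln((1+r)/(1−r)) = ½·ln(4.1282) = 0.7089.
n = ((z_{α} + z_β)/C)² + 3.
(1.645 + 1.645) / 0.7089 = 3.290 / 0.7089 = 4.641.
n = 4.641² + 3 = 21.54 + 3 = 24.5.
Round up.

n = 25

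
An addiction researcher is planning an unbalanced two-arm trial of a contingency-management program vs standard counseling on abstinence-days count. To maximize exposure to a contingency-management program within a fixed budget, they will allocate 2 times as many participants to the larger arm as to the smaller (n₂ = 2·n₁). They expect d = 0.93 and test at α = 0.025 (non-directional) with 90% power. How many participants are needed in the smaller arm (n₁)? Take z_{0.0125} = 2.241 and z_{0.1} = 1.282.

n₁ = 22

With allocation ratio k = n₂/n₁ = 2, Var(x̄₁−x̄₂) = σ²(1/n₁ + 1/(k·n₁)) = σ²·(k+1)/(k·n₁).
So n₁ = (1 + 1/k)·((z_{α/2} + z_β)/d)² = 1.500 × (3.523/0.93)².
n₁ = 1.500 × 14.35 = 21.5.
Round up: n₁ = 22, giving n₂ = 2 × 22 = 44.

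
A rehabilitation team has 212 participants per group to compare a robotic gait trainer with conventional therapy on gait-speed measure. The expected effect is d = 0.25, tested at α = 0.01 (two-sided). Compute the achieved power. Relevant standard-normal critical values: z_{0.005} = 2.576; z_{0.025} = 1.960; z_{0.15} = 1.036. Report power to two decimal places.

For two equal groups, power = Φ(d·√(n/2) − z_{α/2}).
d·√(n/2) = 0.25 × √(212/2) = 0.25 × 10.296 = 2.574.
z_β = 2.574 − 2.576 = -0.002.
Power = Φ(-0.002) = 0.499.

power ≈ 0.50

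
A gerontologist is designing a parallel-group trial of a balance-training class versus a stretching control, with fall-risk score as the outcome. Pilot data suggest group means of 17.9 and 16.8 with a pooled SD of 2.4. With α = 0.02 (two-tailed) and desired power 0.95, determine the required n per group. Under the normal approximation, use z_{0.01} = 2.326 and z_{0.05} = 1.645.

n = 151 per group

Cohen's d = |M₁ − M₂| / SD_pooled = |17.9 − 16.8| / 2.4 = 1.1 / 2.4 = 0.458.
For two independent groups with equal n: n = 2·((z_{α/2} + z_β) / d)².
z_{α/2} + z_β = 2.326 + 1.645 = 3.971.
n = 2 × (3.971 / 0.458)² = 2 × 8.670² = 2 × 75.17 = 150.3.
Round up to the next whole participant.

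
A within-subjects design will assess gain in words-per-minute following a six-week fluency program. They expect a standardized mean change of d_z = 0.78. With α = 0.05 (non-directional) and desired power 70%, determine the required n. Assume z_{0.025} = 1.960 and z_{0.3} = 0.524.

n = 11 pairs

For a paired (one-sample on differences) test: n = ((z_{α/2} + z_β) / d)².
z_{α/2} + z_β = 1.960 + 0.524 = 2.484.
n = (2.484 / 0.78)² = 3.185² = 10.14.
Round up.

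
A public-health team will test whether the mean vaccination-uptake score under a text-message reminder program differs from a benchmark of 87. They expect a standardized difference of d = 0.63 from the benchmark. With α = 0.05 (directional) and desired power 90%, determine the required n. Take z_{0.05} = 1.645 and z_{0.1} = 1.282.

For a one-sample test: n = ((z_{α} + z_β) / d)².
z_{α} + z_β = 1.645 + 1.282 = 2.927.
n = (2.927 / 0.63)² = 4.646² = 21.59.
Round up.

n = 22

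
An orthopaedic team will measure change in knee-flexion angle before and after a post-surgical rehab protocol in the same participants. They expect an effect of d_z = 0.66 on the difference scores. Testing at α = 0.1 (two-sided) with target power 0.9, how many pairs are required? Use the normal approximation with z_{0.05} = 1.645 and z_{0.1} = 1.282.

For a paired (one-sample on differences) test: n = ((z_{α/2} + z_β) / d)².
z_{α/2} + z_β = 1.645 + 1.282 = 2.927.
n = (2.927 / 0.66)² = 4.435² = 19.67.
Round up.

n = 20 pairs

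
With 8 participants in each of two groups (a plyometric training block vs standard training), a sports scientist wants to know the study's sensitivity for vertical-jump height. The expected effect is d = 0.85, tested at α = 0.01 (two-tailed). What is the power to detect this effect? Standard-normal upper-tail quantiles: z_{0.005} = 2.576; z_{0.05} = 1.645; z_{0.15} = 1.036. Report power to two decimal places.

For two equal groups, power = Φ(d·√(n/2) − z_{α/2}).
d·√(n/2) = 0.85 × √(8/2) = 0.85 × 2.000 = 1.700.
z_β = 1.700 − 2.576 = -0.876.
Power = Φ(-0.876) = 0.191.

power ≈ 0.19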